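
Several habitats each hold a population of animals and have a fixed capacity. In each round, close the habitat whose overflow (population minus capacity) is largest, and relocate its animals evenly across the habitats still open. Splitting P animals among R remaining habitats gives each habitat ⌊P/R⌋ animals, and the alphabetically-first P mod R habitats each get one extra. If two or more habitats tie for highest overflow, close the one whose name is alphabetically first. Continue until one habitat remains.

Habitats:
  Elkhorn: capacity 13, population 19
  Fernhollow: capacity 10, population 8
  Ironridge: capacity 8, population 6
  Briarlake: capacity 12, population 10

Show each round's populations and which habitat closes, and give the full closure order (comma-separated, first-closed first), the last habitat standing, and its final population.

Round 1: Briarlake=10 Elkhorn=19 Fernhollow=8 Ironridge=6 → close Elkhorn (overflow 6)
  19÷3 = 6 each, +1 to first 1
Round 2: Briarlake=17 Fernhollow=14 Ironridge=12 → close Briarlake (overflow 5)
  17÷2 = 8 each, +1 to first 1
Round 3: Fernhollow=23 Ironridge=20 → close Fernhollow (overflow 13)
  23÷1 = 23 each, +1 to first 0

Closure order: Elkhorn, Briarlake, Fernhollow
Last habitat: Ironridge with 43 animals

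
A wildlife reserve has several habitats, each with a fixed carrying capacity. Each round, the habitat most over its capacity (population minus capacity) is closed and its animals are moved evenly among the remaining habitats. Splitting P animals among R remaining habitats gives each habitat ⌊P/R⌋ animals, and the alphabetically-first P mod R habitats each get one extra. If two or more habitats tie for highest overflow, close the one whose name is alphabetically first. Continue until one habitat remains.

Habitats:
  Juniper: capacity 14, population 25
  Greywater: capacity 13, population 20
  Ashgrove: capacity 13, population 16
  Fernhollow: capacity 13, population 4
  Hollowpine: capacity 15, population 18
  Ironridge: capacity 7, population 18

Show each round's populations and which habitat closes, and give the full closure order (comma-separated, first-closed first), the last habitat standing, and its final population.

Closure order: Ironridge, Juniper, Greywater, Ashgrove, Hollowpine
Last habitat: Fernhollow with 101 animals

Round 1: Ashgrove=16 Fernhollow=4 Greywater=20 Hollowpine=18 Ironridge=18 Juniper=25 → close Ironridge (overflow 11)
  18÷5 = 3 each, +1 to first 3
Round 2: Ashgrove=20 Fernhollow=8 Greywater=24 Hollowpine=21 Juniper=28 → close Juniper (overflow 14)
  28÷4 = 7 each, +1 to first 0
Round 3: Ashgrove=27 Fernhollow=15 Greywater=31 Hollowpine=28 → close Greywater (overflow 18)
  31÷3 = 10 each, +1 to first 1
Round 4: Ashgrove=38 Fernhollow=25 Hollowpine=38 → close Ashgrove (overflow 25)
  38÷2 = 19 each, +1 to first 0
Round 5: Fernhollow=44 Hollowpine=57 → close Hollowpine (overflow 42)
  57÷1 = 57 each, +1 to first 0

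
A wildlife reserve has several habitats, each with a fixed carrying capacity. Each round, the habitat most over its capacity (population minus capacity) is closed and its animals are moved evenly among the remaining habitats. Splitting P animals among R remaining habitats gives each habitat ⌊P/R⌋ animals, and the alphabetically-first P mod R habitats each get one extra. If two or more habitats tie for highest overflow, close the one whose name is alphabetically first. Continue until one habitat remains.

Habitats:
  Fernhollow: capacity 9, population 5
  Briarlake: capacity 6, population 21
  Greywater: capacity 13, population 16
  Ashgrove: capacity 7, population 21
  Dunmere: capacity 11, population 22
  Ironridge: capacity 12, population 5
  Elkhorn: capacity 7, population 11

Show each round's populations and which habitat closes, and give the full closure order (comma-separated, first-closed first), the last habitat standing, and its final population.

Closure order: Briarlake, Ashgrove, Dunmere, Elkhorn, Greywater, Fernhollow
Last habitat: Ironridge with 101 animals

Round 1: Ashgrove=21 Briarlake=21 Dunmere=22 Elkhorn=11 Fernhollow=5 Greywater=16 Ironridge=5 → close Briarlake (overflow 15)
  21÷6 = 3 each, +1 to first 3
Round 2: Ashgrove=25 Dunmere=26 Elkhorn=15 Fernhollow=8 Greywater=19 Ironridge=8 → close Ashgrove (overflow 18)
  25÷5 = 5 each, +1 to first 0
Round 3: Dunmere=31 Elkhorn=20 Fernhollow=13 Greywater=24 Ironridge=13 → close Dunmere (overflow 20)
  31÷4 = 7 each, +1 to first 3
Round 4: Elkhorn=28 Fernhollow=21 Greywater=32 Ironridge=20 → close Elkhorn (overflow 21)
  28÷3 = 9 each, +1 to first 1
Round 5: Fernhollow=31 Greywater=41 Ironridge=29 → close Greywater (overflow 28)
  41÷2 = 20 each, +1 to first 1
Round 6: Fernhollow=52 Ironridge=49 → close Fernhollow (overflow 43)
  52÷1 = 52 each, +1 to first 0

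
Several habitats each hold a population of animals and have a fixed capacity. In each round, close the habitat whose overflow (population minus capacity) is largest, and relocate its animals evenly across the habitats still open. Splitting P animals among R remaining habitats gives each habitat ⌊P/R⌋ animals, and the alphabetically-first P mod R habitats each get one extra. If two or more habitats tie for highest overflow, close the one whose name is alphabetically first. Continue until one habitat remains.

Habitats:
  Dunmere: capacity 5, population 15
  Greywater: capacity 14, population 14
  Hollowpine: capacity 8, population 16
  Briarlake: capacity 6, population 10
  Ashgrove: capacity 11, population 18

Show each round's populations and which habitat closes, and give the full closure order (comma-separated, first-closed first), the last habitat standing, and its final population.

Round 1: Ashgrove=18 Briarlake=10 Dunmere=15 Greywater=14 Hollowpine=16 → close Dunmere (overflow 10)
  15÷4 = 3 each, +1 to first 3
Round 2: Ashgrove=22 Briarlake=14 Greywater=18 Hollowpine=19 → close Ashgrove (overflow 11)
  22÷3 = 7 each, +1 to first 1
Round 3: Briarlake=22 Greywater=25 Hollowpine=26 → close Hollowpine (overflow 18)
  26÷2 = 13 each, +1 to first 0
Round 4: Briarlake=35 Greywater=38 → close Briarlake (overflow 29)
  35÷1 = 35 each, +1 to first 0

Closure order: Dunmere, Ashgrove, Hollowpine, Briarlake
Last habitat: Greywater with 73 animals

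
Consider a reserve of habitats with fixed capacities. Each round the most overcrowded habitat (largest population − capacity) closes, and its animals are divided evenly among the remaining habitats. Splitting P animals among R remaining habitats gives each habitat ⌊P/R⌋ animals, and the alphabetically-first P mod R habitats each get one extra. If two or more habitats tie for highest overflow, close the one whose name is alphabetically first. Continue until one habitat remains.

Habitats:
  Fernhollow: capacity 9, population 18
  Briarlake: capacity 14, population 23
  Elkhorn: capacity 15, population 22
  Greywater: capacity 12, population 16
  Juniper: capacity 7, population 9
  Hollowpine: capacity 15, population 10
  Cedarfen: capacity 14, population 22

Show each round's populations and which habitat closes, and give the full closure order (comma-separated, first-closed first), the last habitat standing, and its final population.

Closure order: Briarlake, Fernhollow, Cedarfen, Elkhorn, Greywater, Juniper
Last habitat: Hollowpine with 120 animals

Round 1: Briarlake=23 Cedarfen=22 Elkhorn=22 Fernhollow=18 Greywater=16 Hollowpine=10 Juniper=9 → close Briarlake (overflow 9)
  23÷6 = 3 each, +1 to first 5
Round 2: Cedarfen=26 Elkhorn=26 Fernhollow=22 Greywater=20 Hollowpine=14 Juniper=12 → close Fernhollow (overflow 13)
  22÷5 = 4 each, +1 to first 2
Round 3: Cedarfen=31 Elkhorn=31 Greywater=24 Hollowpine=18 Juniper=16 → close Cedarfen (overflow 17)
  31÷4 = 7 each, +1 to first 3
Round 4: Elkhorn=39 Greywater=32 Hollowpine=26 Juniper=23 → close Elkhorn (overflow 24)
  39÷3 = 13 each, +1 to first 0
Round 5: Greywater=45 Hollowpine=39 Juniper=36 → close Greywater (overflow 33)
  45÷2 = 22 each, +1 to first 1
Round 6: Hollowpine=62 Juniper=58 → close Juniper (overflow 51)
  58÷1 = 58 each, +1 to first 0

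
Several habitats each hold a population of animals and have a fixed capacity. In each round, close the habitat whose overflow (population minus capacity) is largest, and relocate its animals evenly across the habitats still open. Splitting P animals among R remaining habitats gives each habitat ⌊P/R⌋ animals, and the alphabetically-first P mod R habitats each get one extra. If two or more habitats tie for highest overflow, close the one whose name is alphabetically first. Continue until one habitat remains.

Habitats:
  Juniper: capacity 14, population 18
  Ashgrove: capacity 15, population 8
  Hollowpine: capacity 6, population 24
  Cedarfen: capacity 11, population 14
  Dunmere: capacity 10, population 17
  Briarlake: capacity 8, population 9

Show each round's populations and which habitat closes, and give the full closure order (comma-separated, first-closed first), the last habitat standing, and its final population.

Round 1: Ashgrove=8 Briarlake=9 Cedarfen=14 Dunmere=17 Hollowpine=24 Juniper=18 → close Hollowpine (overflow 18)
  24÷5 = 4 each, +1 to first 4
Round 2: Ashgrove=13 Briarlake=14 Cedarfen=19 Dunmere=22 Juniper=22 → close Dunmere (overflow 12)
  22÷4 = 5 each, +1 to first 2
Round 3: Ashgrove=19 Briarlake=20 Cedarfen=24 Juniper=27 → close Cedarfen (overflow 13)
  24÷3 = 8 each, +1 to first 0
Round 4: Ashgrove=27 Briarlake=28 Juniper=35 → close Juniper (overflow 21)
  35÷2 = 17 each, +1 to first 1
Round 5: Ashgrove=45 Briarlake=45 → close Briarlake (overflow 37)
  45÷1 = 45 each, +1 to first 0

Closure order: Hollowpine, Dunmere, Cedarfen, Juniper, Briarlake
Last habitat: Ashgrove with 90 animals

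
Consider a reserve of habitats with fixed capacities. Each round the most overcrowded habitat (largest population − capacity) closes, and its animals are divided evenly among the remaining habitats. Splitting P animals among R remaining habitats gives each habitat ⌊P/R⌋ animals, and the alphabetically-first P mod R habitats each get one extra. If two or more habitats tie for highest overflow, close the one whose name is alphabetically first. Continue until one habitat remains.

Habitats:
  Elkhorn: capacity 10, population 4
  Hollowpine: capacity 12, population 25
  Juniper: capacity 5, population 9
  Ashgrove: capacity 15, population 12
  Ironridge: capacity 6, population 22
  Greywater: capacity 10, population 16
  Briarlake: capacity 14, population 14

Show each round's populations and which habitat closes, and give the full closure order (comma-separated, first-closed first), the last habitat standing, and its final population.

Closure order: Ironridge, Hollowpine, Greywater, Juniper, Briarlake, Ashgrove
Last habitat: Elkhorn with 102 animals

Round 1: Ashgrove=12 Briarlake=14 Elkhorn=4 Greywater=16 Hollowpine=25 Ironridge=22 Juniper=9 → close Ironridge (overflow 16)
  22÷6 = 3 each, +1 to first 4
Round 2: Ashgrove=16 Briarlake=18 Elkhorn=8 Greywater=20 Hollowpine=28 Juniper=12 → close Hollowpine (overflow 16)
  28÷5 = 5 each, +1 to first 3
Round 3: Ashgrove=22 Briarlake=24 Elkhorn=14 Greywater=25 Juniper=17 → close Greywater (overflow 15)
  25÷4 = 6 each, +1 to first 1
Round 4: Ashgrove=29 Briarlake=30 Elkhorn=20 Juniper=23 → close Juniper (overflow 18)
  23÷3 = 7 each, +1 to first 2
Round 5: Ashgrove=37 Briarlake=38 Elkhorn=27 → close Briarlake (overflow 24)
  38÷2 = 19 each, +1 to first 0
Round 6: Ashgrove=56 Elkhorn=46 → close Ashgrove (overflow 41)
  56÷1 = 56 each, +1 to first 0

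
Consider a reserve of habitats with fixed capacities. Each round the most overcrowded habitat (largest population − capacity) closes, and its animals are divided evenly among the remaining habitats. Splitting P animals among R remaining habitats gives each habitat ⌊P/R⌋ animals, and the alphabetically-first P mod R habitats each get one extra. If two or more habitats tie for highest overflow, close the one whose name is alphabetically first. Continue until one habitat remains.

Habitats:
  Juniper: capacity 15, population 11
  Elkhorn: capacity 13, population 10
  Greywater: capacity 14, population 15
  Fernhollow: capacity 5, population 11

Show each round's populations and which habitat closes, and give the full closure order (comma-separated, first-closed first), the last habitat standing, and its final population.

Round 1: Elkhorn=10 Fernhollow=11 Greywater=15 Juniper=11 → close Fernhollow (overflow 6)
  11÷3 = 3 each, +1 to first 2
Round 2: Elkhorn=14 Greywater=19 Juniper=14 → close Greywater (overflow 5)
  19÷2 = 9 each, +1 to first 1
Round 3: Elkhorn=24 Juniper=23 → close Elkhorn (overflow 11)
  24÷1 = 24 each, +1 to first 0

Closure order: Fernhollow, Greywater, Elkhorn
Last habitat: Juniper with 47 animals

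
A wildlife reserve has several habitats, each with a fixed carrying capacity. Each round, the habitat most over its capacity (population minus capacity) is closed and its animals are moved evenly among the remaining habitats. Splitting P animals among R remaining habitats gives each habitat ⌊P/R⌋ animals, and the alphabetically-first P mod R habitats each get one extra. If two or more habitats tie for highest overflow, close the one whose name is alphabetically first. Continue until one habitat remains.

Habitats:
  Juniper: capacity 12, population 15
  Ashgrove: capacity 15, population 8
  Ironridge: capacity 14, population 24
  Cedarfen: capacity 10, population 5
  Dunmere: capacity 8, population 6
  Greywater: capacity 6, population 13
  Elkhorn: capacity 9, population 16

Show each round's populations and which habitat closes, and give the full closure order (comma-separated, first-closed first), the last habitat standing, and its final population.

Round 1: Ashgrove=8 Cedarfen=5 Dunmere=6 Elkhorn=16 Greywater=13 Ironridge=24 Juniper=15 → close Ironridge (overflow 10)
  24÷6 = 4 each, +1 to first 0
Round 2: Ashgrove=12 Cedarfen=9 Dunmere=10 Elkhorn=20 Greywater=17 Juniper=19 → close Elkhorn (overflow 11)
  20÷5 = 4 each, +1 to first 0
Round 3: Ashgrove=16 Cedarfen=13 Dunmere=14 Greywater=21 Juniper=23 → close Greywater (overflow 15)
  21÷4 = 5 each, +1 to first 1
Round 4: Ashgrove=22 Cedarfen=18 Dunmere=19 Juniper=28 → close Juniper (overflow 16)
  28÷3 = 9 each, +1 to first 1
Round 5: Ashgrove=32 Cedarfen=27 Dunmere=28 → close Dunmere (overflow 20)
  28÷2 = 14 each, +1 to first 0
Round 6: Ashgrove=46 Cedarfen=41 → close Ashgrove (overflow 31)
  46÷1 = 46 each, +1 to first 0

Closure order: Ironridge, Elkhorn, Greywater, Juniper, Dunmere, Ashgrove
Last habitat: Cedarfen with 87 animals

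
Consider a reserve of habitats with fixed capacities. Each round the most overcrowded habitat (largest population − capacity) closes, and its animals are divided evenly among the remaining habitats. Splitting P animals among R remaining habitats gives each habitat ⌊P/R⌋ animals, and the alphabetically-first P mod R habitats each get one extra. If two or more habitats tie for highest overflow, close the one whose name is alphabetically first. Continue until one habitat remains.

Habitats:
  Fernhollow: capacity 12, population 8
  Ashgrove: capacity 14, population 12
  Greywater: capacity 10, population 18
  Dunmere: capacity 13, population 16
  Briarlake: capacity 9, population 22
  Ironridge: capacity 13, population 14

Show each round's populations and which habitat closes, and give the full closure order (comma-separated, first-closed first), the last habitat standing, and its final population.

Round 1: Ashgrove=12 Briarlake=22 Dunmere=16 Fernhollow=8 Greywater=18 Ironridge=14 → close Briarlake (overflow 13)
  22÷5 = 4 each, +1 to first 2
Round 2: Ashgrove=17 Dunmere=21 Fernhollow=12 Greywater=22 Ironridge=18 → close Greywater (overflow 12)
  22÷4 = 5 each, +1 to first 2
Round 3: Ashgrove=23 Dunmere=27 Fernhollow=17 Ironridge=23 → close Dunmere (overflow 14)
  27÷3 = 9 each, +1 to first 0
Round 4: Ashgrove=32 Fernhollow=26 Ironridge=32 → close Ironridge (overflow 19)
  32÷2 = 16 each, +1 to first 0
Round 5: Ashgrove=48 Fernhollow=42 → close Ashgrove (overflow 34)
  48÷1 = 48 each, +1 to first 0

Closure order: Briarlake, Greywater, Dunmere, Ironridge, Ashgrove
Last habitat: Fernhollow with 90 animals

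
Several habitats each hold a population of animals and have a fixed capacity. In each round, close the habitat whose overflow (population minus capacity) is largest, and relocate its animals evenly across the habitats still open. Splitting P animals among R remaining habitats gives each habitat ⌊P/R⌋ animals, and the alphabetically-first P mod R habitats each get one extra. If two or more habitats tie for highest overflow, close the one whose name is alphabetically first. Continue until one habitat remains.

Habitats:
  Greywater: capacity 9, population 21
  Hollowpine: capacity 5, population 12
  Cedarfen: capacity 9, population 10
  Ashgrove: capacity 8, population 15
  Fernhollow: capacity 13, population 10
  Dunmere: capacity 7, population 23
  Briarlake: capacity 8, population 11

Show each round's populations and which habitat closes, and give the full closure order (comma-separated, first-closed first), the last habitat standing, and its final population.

Closure order: Dunmere, Greywater, Ashgrove, Hollowpine, Briarlake, Cedarfen
Last habitat: Fernhollow with 102 animals

Round 1: Ashgrove=15 Briarlake=11 Cedarfen=10 Dunmere=23 Fernhollow=10 Greywater=21 Hollowpine=12 → close Dunmere (overflow 16)
  23÷6 = 3 each, +1 to first 5
Round 2: Ashgrove=19 Briarlake=15 Cedarfen=14 Fernhollow=14 Greywater=25 Hollowpine=15 → close Greywater (overflow 16)
  25÷5 = 5 each, +1 to first 0
Round 3: Ashgrove=24 Briarlake=20 Cedarfen=19 Fernhollow=19 Hollowpine=20 → close Ashgrove (overflow 16)
  24÷4 = 6 each, +1 to first 0
Round 4: Briarlake=26 Cedarfen=25 Fernhollow=25 Hollowpine=26 → close Hollowpine (overflow 21)
  26÷3 = 8 each, +1 to first 2
Round 5: Briarlake=35 Cedarfen=34 Fernhollow=33 → close Briarlake (overflow 27)
  35÷2 = 17 each, +1 to first 1
Round 6: Cedarfen=52 Fernhollow=50 → close Cedarfen (overflow 43)
  52÷1 = 52 each, +1 to first 0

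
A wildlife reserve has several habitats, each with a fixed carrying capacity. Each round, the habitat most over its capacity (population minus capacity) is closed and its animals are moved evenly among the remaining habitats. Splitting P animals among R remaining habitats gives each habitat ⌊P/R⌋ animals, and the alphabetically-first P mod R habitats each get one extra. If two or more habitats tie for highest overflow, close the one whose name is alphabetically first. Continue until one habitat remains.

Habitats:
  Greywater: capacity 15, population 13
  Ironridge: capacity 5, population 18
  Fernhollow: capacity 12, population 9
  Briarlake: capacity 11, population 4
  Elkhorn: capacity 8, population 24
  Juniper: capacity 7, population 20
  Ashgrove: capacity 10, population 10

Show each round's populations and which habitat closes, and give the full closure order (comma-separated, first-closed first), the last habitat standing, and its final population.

Closure order: Elkhorn, Ironridge, Juniper, Ashgrove, Fernhollow, Greywater
Last habitat: Briarlake with 98 animals

Round 1: Ashgrove=10 Briarlake=4 Elkhorn=24 Fernhollow=9 Greywater=13 Ironridge=18 Juniper=20 → close Elkhorn (overflow 16)
  24÷6 = 4 each, +1 to first 0
Round 2: Ashgrove=14 Briarlake=8 Fernhollow=13 Greywater=17 Ironridge=22 Juniper=24 → close Ironridge (overflow 17)
  22÷5 = 4 each, +1 to first 2
Round 3: Ashgrove=19 Briarlake=13 Fernhollow=17 Greywater=21 Juniper=28 → close Juniper (overflow 21)
  28÷4 = 7 each, +1 to first 0
Round 4: Ashgrove=26 Briarlake=20 Fernhollow=24 Greywater=28 → close Ashgrove (overflow 16)
  26÷3 = 8 each, +1 to first 2
Round 5: Briarlake=29 Fernhollow=33 Greywater=36 → close Fernhollow (overflow 21)
  33÷2 = 16 each, +1 to first 1
Round 6: Briarlake=46 Greywater=52 → close Greywater (overflow 37)
  52÷1 = 52 each, +1 to first 0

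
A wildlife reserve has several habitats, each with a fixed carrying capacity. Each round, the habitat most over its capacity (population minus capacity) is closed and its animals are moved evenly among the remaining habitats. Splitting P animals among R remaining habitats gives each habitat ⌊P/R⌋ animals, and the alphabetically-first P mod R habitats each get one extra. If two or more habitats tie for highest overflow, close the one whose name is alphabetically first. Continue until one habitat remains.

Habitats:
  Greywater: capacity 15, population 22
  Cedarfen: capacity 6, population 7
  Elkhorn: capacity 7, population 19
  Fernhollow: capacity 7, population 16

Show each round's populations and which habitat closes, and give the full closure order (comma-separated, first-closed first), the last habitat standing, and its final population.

Round 1: Cedarfen=7 Elkhorn=19 Fernhollow=16 Greywater=22 → close Elkhorn (overflow 12)
  19÷3 = 6 each, +1 to first 1
Round 2: Cedarfen=14 Fernhollow=22 Greywater=28 → close Fernhollow (overflow 15)
  22÷2 = 11 each, +1 to first 0
Round 3: Cedarfen=25 Greywater=39 → close Greywater (overflow 24)
  39÷1 = 39 each, +1 to first 0

Closure order: Elkhorn, Fernhollow, Greywater
Last habitat: Cedarfen with 64 animals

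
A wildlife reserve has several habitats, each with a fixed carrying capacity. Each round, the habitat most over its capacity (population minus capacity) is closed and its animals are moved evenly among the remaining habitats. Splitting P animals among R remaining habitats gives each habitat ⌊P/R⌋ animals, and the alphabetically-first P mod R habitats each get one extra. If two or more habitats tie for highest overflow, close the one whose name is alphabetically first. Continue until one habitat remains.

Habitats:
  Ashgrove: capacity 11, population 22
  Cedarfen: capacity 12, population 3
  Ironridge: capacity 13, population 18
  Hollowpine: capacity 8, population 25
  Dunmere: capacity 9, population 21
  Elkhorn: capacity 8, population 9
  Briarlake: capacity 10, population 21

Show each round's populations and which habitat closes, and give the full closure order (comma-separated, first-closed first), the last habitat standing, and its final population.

Round 1: Ashgrove=22 Briarlake=21 Cedarfen=3 Dunmere=21 Elkhorn=9 Hollowpine=25 Ironridge=18 → close Hollowpine (overflow 17)
  25÷6 = 4 each, +1 to first 1
Round 2: Ashgrove=27 Briarlake=25 Cedarfen=7 Dunmere=25 Elkhorn=13 Ironridge=22 → close Ashgrove (overflow 16)
  27÷5 = 5 each, +1 to first 2
Round 3: Briarlake=31 Cedarfen=13 Dunmere=30 Elkhorn=18 Ironridge=27 → close Briarlake (overflow 21)
  31÷4 = 7 each, +1 to first 3
Round 4: Cedarfen=21 Dunmere=38 Elkhorn=26 Ironridge=34 → close Dunmere (overflow 29)
  38÷3 = 12 each, +1 to first 2
Round 5: Cedarfen=34 Elkhorn=39 Ironridge=46 → close Ironridge (overflow 33)
  46÷2 = 23 each, +1 to first 0
Round 6: Cedarfen=57 Elkhorn=62 → close Elkhorn (overflow 54)
  62÷1 = 62 each, +1 to first 0

Closure order: Hollowpine, Ashgrove, Briarlake, Dunmere, Ironridge, Elkhorn
Last habitat: Cedarfen with 119 animals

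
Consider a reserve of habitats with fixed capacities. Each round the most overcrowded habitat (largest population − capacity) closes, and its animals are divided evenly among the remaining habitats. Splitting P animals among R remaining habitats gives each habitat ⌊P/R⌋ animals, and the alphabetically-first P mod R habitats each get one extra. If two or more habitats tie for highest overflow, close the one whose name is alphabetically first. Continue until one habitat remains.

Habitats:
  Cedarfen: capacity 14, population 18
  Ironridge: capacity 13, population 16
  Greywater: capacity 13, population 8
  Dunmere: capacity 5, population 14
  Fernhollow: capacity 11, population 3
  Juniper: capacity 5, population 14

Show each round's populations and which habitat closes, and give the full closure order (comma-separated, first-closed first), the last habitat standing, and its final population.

Closure order: Dunmere, Juniper, Cedarfen, Ironridge, Greywater
Last habitat: Fernhollow with 73 animals

Round 1: Cedarfen=18 Dunmere=14 Fernhollow=3 Greywater=8 Ironridge=16 Juniper=14 → close Dunmere (overflow 9)
  14÷5 = 2 each, +1 to first 4
Round 2: Cedarfen=21 Fernhollow=6 Greywater=11 Ironridge=19 Juniper=16 → close Juniper (overflow 11)
  16÷4 = 4 each, +1 to first 0
Round 3: Cedarfen=25 Fernhollow=10 Greywater=15 Ironridge=23 → close Cedarfen (overflow 11)
  25÷3 = 8 each, +1 to first 1
Round 4: Fernhollow=19 Greywater=23 Ironridge=31 → close Ironridge (overflow 18)
  31÷2 = 15 each, +1 to first 1
Round 5: Fernhollow=35 Greywater=38 → close Greywater (overflow 25)
  38÷1 = 38 each, +1 to first 0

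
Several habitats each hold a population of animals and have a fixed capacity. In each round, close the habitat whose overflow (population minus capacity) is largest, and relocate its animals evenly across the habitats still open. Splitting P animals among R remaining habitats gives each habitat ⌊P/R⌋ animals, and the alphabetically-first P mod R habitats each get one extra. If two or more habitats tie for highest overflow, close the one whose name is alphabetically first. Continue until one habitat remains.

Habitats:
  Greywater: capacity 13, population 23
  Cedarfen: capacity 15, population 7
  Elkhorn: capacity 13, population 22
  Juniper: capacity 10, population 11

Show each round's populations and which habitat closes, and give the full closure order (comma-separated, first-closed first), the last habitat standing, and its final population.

Round 1: Cedarfen=7 Elkhorn=22 Greywater=23 Juniper=11 → close Greywater (overflow 10)
  23÷3 = 7 each, +1 to first 2
Round 2: Cedarfen=15 Elkhorn=30 Juniper=18 → close Elkhorn (overflow 17)
  30÷2 = 15 each, +1 to first 0
Round 3: Cedarfen=30 Juniper=33 → close Juniper (overflow 23)
  33÷1 = 33 each, +1 to first 0

Closure order: Greywater, Elkhorn, Juniper
Last habitat: Cedarfen with 63 animals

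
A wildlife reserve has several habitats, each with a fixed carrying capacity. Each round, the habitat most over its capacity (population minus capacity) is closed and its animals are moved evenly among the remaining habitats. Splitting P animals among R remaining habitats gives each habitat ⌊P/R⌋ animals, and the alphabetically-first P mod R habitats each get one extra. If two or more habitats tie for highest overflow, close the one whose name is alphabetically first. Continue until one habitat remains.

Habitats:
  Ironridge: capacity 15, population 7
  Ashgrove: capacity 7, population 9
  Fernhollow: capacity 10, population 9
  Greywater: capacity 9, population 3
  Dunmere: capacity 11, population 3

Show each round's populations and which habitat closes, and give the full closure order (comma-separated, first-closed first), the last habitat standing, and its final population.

Closure order: Ashgrove, Fernhollow, Greywater, Dunmere
Last habitat: Ironridge with 31 animals

Round 1: Ashgrove=9 Dunmere=3 Fernhollow=9 Greywater=3 Ironridge=7 → close Ashgrove (overflow 2)
  9÷4 = 2 each, +1 to first 1
Round 2: Dunmere=6 Fernhollow=11 Greywater=5 Ironridge=9 → close Fernhollow (overflow 1)
  11÷3 = 3 each, +1 to first 2
Round 3: Dunmere=10 Greywater=9 Ironridge=12 → close Greywater (overflow 0)
  9÷2 = 4 each, +1 to first 1
Round 4: Dunmere=15 Ironridge=16 → close Dunmere (overflow 4)
  15÷1 = 15 each, +1 to first 0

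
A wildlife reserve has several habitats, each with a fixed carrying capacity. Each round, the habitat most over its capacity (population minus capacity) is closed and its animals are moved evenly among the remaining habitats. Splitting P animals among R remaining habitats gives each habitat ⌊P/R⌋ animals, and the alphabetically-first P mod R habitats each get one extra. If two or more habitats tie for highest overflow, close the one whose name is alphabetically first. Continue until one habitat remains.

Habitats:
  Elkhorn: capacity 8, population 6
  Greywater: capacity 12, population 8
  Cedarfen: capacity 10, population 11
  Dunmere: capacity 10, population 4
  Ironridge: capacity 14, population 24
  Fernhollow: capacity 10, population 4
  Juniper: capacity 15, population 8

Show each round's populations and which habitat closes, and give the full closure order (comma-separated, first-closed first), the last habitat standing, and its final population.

Round 1: Cedarfen=11 Dunmere=4 Elkhorn=6 Fernhollow=4 Greywater=8 Ironridge=24 Juniper=8 → close Ironridge (overflow 10)
  24÷6 = 4 each, +1 to first 0
Round 2: Cedarfen=15 Dunmere=8 Elkhorn=10 Fernhollow=8 Greywater=12 Juniper=12 → close Cedarfen (overflow 5)
  15÷5 = 3 each, +1 to first 0
Round 3: Dunmere=11 Elkhorn=13 Fernhollow=11 Greywater=15 Juniper=15 → close Elkhorn (overflow 5)
  13÷4 = 3 each, +1 to first 1
Round 4: Dunmere=15 Fernhollow=14 Greywater=18 Juniper=18 → close Greywater (overflow 6)
  18÷3 = 6 each, +1 to first 0
Round 5: Dunmere=21 Fernhollow=20 Juniper=24 → close Dunmere (overflow 11)
  21÷2 = 10 each, +1 to first 1
Round 6: Fernhollow=31 Juniper=34 → close Fernhollow (overflow 21)
  31÷1 = 31 each, +1 to first 0

Closure order: Ironridge, Cedarfen, Elkhorn, Greywater, Dunmere, Fernhollow
Last habitat: Juniper with 65 animals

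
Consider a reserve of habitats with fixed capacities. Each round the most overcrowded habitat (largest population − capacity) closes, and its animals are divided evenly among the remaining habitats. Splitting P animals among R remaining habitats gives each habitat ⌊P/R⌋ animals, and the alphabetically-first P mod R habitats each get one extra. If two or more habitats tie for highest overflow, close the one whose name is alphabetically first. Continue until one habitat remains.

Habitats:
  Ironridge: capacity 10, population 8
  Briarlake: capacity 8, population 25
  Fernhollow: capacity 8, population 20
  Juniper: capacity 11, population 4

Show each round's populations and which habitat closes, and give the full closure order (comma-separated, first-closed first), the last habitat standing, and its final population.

Round 1: Briarlake=25 Fernhollow=20 Ironridge=8 Juniper=4 → close Briarlake (overflow 17)
  25÷3 = 8 each, +1 to first 1
Round 2: Fernhollow=29 Ironridge=16 Juniper=12 → close Fernhollow (overflow 21)
  29÷2 = 14 each, +1 to first 1
Round 3: Ironridge=31 Juniper=26 → close Ironridge (overflow 21)
  31÷1 = 31 each, +1 to first 0

Closure order: Briarlake, Fernhollow, Ironridge
Last habitat: Juniper with 57 animals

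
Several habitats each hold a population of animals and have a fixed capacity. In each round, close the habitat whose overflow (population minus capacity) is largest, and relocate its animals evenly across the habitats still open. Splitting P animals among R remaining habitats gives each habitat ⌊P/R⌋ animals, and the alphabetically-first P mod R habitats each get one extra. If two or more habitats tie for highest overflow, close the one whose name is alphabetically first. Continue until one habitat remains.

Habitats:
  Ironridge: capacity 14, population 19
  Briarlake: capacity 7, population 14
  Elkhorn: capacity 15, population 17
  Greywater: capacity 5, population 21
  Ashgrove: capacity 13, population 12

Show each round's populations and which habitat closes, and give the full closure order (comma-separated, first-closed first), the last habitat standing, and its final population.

Round 1: Ashgrove=12 Briarlake=14 Elkhorn=17 Greywater=21 Ironridge=19 → close Greywater (overflow 16)
  21÷4 = 5 each, +1 to first 1
Round 2: Ashgrove=18 Briarlake=19 Elkhorn=22 Ironridge=24 → close Briarlake (overflow 12)
  19÷3 = 6 each, +1 to first 1
Round 3: Ashgrove=25 Elkhorn=28 Ironridge=30 → close Ironridge (overflow 16)
  30÷2 = 15 each, +1 to first 0
Round 4: Ashgrove=40 Elkhorn=43 → close Elkhorn (overflow 28)
  43÷1 = 43 each, +1 to first 0

Closure order: Greywater, Briarlake, Ironridge, Elkhorn
Last habitat: Ashgrove with 83 animals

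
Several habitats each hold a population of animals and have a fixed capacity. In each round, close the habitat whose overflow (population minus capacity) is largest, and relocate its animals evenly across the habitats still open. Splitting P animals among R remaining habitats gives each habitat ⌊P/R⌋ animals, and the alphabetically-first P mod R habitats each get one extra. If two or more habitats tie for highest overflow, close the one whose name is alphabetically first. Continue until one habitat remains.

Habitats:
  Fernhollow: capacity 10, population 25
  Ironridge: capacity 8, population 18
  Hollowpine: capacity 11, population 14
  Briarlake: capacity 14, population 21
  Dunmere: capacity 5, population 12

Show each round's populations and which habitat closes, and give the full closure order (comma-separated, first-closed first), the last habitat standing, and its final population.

Closure order: Fernhollow, Ironridge, Briarlake, Dunmere
Last habitat: Hollowpine with 90 animals

Round 1: Briarlake=21 Dunmere=12 Fernhollow=25 Hollowpine=14 Ironridge=18 → close Fernhollow (overflow 15)
  25÷4 = 6 each, +1 to first 1
Round 2: Briarlake=28 Dunmere=18 Hollowpine=20 Ironridge=24 → close Ironridge (overflow 16)
  24÷3 = 8 each, +1 to first 0
Round 3: Briarlake=36 Dunmere=26 Hollowpine=28 → close Briarlake (overflow 22)
  36÷2 = 18 each, +1 to first 0
Round 4: Dunmere=44 Hollowpine=46 → close Dunmere (overflow 39)
  44÷1 = 44 each, +1 to first 0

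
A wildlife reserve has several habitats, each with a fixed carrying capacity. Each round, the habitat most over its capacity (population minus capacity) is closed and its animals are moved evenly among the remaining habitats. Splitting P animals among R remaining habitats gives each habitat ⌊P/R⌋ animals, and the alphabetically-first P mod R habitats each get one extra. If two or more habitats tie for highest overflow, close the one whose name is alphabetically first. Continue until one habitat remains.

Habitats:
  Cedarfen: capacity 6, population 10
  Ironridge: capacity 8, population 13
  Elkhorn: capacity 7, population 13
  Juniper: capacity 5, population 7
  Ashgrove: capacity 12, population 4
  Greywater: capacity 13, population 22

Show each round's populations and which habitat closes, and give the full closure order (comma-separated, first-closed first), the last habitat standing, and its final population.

Round 1: Ashgrove=4 Cedarfen=10 Elkhorn=13 Greywater=22 Ironridge=13 Juniper=7 → close Greywater (overflow 9)
  22÷5 = 4 each, +1 to first 2
Round 2: Ashgrove=9 Cedarfen=15 Elkhorn=17 Ironridge=17 Juniper=11 → close Elkhorn (overflow 10)
  17÷4 = 4 each, +1 to first 1
Round 3: Ashgrove=14 Cedarfen=19 Ironridge=21 Juniper=15 → close Cedarfen (overflow 13)
  19÷3 = 6 each, +1 to first 1
Round 4: Ashgrove=21 Ironridge=27 Juniper=21 → close Ironridge (overflow 19)
  27÷2 = 13 each, +1 to first 1
Round 5: Ashgrove=35 Juniper=34 → close Juniper (overflow 29)
  34÷1 = 34 each, +1 to first 0

Closure order: Greywater, Elkhorn, Cedarfen, Ironridge, Juniper
Last habitat: Ashgrove with 69 animals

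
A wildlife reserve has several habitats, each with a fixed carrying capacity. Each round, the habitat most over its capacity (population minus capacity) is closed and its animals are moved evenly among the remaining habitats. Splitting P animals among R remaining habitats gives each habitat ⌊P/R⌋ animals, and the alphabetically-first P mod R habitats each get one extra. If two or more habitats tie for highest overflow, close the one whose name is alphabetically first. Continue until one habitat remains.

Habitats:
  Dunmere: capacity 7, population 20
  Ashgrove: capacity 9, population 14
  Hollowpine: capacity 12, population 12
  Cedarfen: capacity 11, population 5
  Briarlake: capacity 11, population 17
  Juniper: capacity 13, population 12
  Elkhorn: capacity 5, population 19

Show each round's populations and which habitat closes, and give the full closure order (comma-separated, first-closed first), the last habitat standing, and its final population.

Closure order: Elkhorn, Dunmere, Ashgrove, Briarlake, Hollowpine, Juniper
Last habitat: Cedarfen with 99 animals

Round 1: Ashgrove=14 Briarlake=17 Cedarfen=5 Dunmere=20 Elkhorn=19 Hollowpine=12 Juniper=12 → close Elkhorn (overflow 14)
  19÷6 = 3 each, +1 to first 1
Round 2: Ashgrove=18 Briarlake=20 Cedarfen=8 Dunmere=23 Hollowpine=15 Juniper=15 → close Dunmere (overflow 16)
  23÷5 = 4 each, +1 to first 3
Round 3: Ashgrove=23 Briarlake=25 Cedarfen=13 Hollowpine=19 Juniper=19 → close Ashgrove (overflow 14)
  23÷4 = 5 each, +1 to first 3
Round 4: Briarlake=31 Cedarfen=19 Hollowpine=25 Juniper=24 → close Briarlake (overflow 20)
  31÷3 = 10 each, +1 to first 1
Round 5: Cedarfen=30 Hollowpine=35 Juniper=34 → close Hollowpine (overflow 23)
  35÷2 = 17 each, +1 to first 1
Round 6: Cedarfen=48 Juniper=51 → close Juniper (overflow 38)
  51÷1 = 51 each, +1 to first 0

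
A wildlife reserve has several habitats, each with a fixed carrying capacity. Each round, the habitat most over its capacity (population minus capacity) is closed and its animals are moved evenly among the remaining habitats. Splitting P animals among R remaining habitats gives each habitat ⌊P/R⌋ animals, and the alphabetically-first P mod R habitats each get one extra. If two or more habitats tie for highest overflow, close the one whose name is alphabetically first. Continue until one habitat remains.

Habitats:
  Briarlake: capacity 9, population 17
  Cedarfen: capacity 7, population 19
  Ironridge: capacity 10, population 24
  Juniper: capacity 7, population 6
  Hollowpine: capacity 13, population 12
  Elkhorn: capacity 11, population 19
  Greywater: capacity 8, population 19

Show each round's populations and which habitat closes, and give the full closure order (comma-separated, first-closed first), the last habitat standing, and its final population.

Closure order: Ironridge, Cedarfen, Greywater, Briarlake, Elkhorn, Hollowpine
Last habitat: Juniper with 116 animals

Round 1: Briarlake=17 Cedarfen=19 Elkhorn=19 Greywater=19 Hollowpine=12 Ironridge=24 Juniper=6 → close Ironridge (overflow 14)
  24÷6 = 4 each, +1 to first 0
Round 2: Briarlake=21 Cedarfen=23 Elkhorn=23 Greywater=23 Hollowpine=16 Juniper=10 → close Cedarfen (overflow 16)
  23÷5 = 4 each, +1 to first 3
Round 3: Briarlake=26 Elkhorn=28 Greywater=28 Hollowpine=20 Juniper=14 → close Greywater (overflow 20)
  28÷4 = 7 each, +1 to first 0
Round 4: Briarlake=33 Elkhorn=35 Hollowpine=27 Juniper=21 → close Briarlake (overflow 24)
  33÷3 = 11 each, +1 to first 0
Round 5: Elkhorn=46 Hollowpine=38 Juniper=32 → close Elkhorn (overflow 35)
  46÷2 = 23 each, +1 to first 0
Round 6: Hollowpine=61 Juniper=55 → close Hollowpine (overflow 48)
  61÷1 = 61 each, +1 to first 0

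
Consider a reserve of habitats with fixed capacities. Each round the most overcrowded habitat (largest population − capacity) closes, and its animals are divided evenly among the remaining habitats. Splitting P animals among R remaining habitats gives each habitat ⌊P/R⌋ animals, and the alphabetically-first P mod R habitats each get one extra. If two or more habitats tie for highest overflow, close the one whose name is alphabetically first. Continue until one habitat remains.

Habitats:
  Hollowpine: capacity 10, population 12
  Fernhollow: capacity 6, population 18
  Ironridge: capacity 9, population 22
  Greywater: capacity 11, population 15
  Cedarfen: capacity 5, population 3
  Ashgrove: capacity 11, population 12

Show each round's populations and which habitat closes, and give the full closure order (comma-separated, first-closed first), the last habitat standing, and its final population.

Round 1: Ashgrove=12 Cedarfen=3 Fernhollow=18 Greywater=15 Hollowpine=12 Ironridge=22 → close Ironridge (overflow 13)
  22÷5 = 4 each, +1 to first 2
Round 2: Ashgrove=17 Cedarfen=8 Fernhollow=22 Greywater=19 Hollowpine=16 → close Fernhollow (overflow 16)
  22÷4 = 5 each, +1 to first 2
Round 3: Ashgrove=23 Cedarfen=14 Greywater=24 Hollowpine=21 → close Greywater (overflow 13)
  24÷3 = 8 each, +1 to first 0
Round 4: Ashgrove=31 Cedarfen=22 Hollowpine=29 → close Ashgrove (overflow 20)
  31÷2 = 15 each, +1 to first 1
Round 5: Cedarfen=38 Hollowpine=44 → close Hollowpine (overflow 34)
  44÷1 = 44 each, +1 to first 0

Closure order: Ironridge, Fernhollow, Greywater, Ashgrove, Hollowpine
Last habitat: Cedarfen with 82 animals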